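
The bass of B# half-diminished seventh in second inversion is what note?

B# half-diminished seventh is B#–D#–F#–A#. Second inversion places the fifth in the bass: F#.

F#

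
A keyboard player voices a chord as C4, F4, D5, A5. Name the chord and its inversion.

D minor seventh, third inversion

The distinct note names are C, F, D, A. Stacked in thirds they read D–F–A–C, which is a minor seventh chord on D.
The lowest note is C, the seventh of the chord, so this is third inversion (figured bass 4/2).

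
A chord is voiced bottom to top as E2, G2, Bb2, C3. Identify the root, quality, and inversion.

C dominant seventh, first inversion

The distinct note names are E, G, Bb, C. Stacked in thirds they read C–E–G–Bb, which is a dominant seventh chord on C.
E is the third of C dominant seventh; third in the bass means first inversion (figured bass 6/5).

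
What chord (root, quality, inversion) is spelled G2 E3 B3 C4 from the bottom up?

The pitch classes G, E, B, C arrange in thirds as C–E–G–B: a C major seventh chord.
G is the fifth of C major seventh; fifth in the bass means second inversion (figured bass 4/3).

C major seventh, second inversion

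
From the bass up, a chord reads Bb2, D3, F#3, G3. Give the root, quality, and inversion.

The pitch classes Bb, D, F#, G arrange in thirds as G–Bb–D–F#: a G minor-major seventh chord.
With the third (Bb) in the bass, the chord is in first inversion (figured bass 6/5).

G minor-major seventh, first inversion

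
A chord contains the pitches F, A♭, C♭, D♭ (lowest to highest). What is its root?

Reordering F, Ab, Cb, Db into stacked thirds gives Db–F–Ab–Cb; the bottom of that stack, Db, is the root.

Db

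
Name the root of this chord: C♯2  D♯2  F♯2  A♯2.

D#

Reordering C#, D#, F#, A# into stacked thirds gives D#–F#–A#–C#; the bottom of that stack, D#, is the root.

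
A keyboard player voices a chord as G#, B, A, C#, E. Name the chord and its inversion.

A major ninth, third inversion

Reducing to letter names: G#, B, A, C#, E. These stack in thirds as A–C#–E–G#–B — an A major ninth chord.
The lowest note is G#, the seventh of the chord, so this is third inversion.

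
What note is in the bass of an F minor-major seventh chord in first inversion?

Ab

F minor-major seventh is F–Ab–C–E. First inversion places the third in the bass: Ab.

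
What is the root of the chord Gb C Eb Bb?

C

Reordering Gb, C, Eb, Bb into stacked thirds gives C–Eb–Gb–Bb; the bottom of that stack, C, is the root.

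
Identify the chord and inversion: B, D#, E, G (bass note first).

The distinct note names are B, D#, E, G. Stacked in thirds they read E–G–B–D#, which is a minor-major seventh chord on E.
The lowest note is B, the fifth of the chord, so this is second inversion (figured bass 4/3).

E minor-major seventh, second inversion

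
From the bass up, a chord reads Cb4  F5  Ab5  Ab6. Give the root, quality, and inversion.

Reducing to letter names: Cb, F, Ab. These stack in thirds as F–Ab–Cb — an F diminished triad.
With the fifth (Cb) in the bass, the chord is in second inversion (figured bass 6/4).

F diminished, second inversion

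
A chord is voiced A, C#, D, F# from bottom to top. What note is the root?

D

The distinct letter names are A, C#, D, F#. Arranged as a stack of thirds they read D–F#–A–C#, so D is the root (a D major seventh chord).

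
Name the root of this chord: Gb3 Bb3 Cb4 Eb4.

Cb

The distinct letter names are Gb, Bb, Cb, Eb. Arranged as a stack of thirds they read Cb–Eb–Gb–Bb, so Cb is the root (a Cb major seventh chord).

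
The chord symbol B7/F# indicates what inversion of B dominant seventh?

second inversion

B7/F# means B dominant seventh with F# in the bass. F# is the fifth of B dominant seventh (B–D#–F#–A), so this is second inversion.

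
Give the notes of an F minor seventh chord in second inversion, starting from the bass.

Spelling F minor seventh: F–Ab–C–Eb. In second inversion the fifth is bass, giving C, Eb, F, Ab from the bottom.

C, Eb, F, Ab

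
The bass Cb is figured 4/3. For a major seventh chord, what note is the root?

Fb

The figures 4/3 mean the fifth of the chord is in the bass. If Cb is the fifth of a major seventh chord, the root is Fb (chord tones Fb–Ab–Cb–Eb).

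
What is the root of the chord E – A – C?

Reordering E, A, C into stacked thirds gives A–C–E; the bottom of that stack, A, is the root.

A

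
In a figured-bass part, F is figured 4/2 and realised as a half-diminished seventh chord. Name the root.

G

The figures 4/2 mean the seventh of the chord is in the bass. If F is the seventh of a half-diminished seventh chord, the root is G (chord tones G–Bb–Db–F).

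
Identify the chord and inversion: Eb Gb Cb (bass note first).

The distinct note names are Eb, Gb, Cb. Stacked in thirds they read Cb–Eb–Gb, which is a major triad on Cb.
The lowest note is Eb, the third of the chord, so this is first inversion (figured bass 6).

Cb major, first inversion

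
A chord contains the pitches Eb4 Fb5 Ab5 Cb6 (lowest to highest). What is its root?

Reordering Eb, Fb, Ab, Cb into stacked thirds gives Fb–Ab–Cb–Eb; the bottom of that stack, Fb, is the root.

Fb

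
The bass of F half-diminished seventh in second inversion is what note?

In second inversion the fifth is lowest. For F half-diminished seventh (F–Ab–Cb–Eb) that is Cb.

Cb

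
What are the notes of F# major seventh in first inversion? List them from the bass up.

Spelling F# major seventh: F#–A#–C#–E#. In first inversion the third is bass, giving A#, C#, E#, F# from the bottom.

A#, C#, E#, F#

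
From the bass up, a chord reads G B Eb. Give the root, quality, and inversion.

Eb augmented, first inversion

The pitch classes G, B, Eb arrange in thirds as Eb–G–B: an Eb augmented triad.
G is the third of Eb augmented; third in the bass means first inversion (figured bass 6).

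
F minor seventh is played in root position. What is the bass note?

F minor seventh is F–Ab–C–Eb. Root position places the root in the bass: F.

F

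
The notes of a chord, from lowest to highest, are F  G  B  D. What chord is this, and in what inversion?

G dominant seventh, third inversion

The distinct note names are F, G, B, D. Stacked in thirds they read G–B–D–F, which is a dominant seventh chord on G.
The lowest note is F, the seventh of the chord, so this is third inversion (figured bass 4/2).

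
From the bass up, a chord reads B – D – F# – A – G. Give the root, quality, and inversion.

G major ninth, first inversion

Reducing to letter names: B, D, F#, A, G. These stack in thirds as G–B–D–F#–A — a G major ninth chord.
The lowest note is B, the third of the chord, so this is first inversion.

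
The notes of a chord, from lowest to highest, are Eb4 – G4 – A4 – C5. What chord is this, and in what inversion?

A half-diminished seventh, second inversion

The distinct note names are Eb, G, A, C. Stacked in thirds they read A–C–Eb–G, which is a half-diminished seventh chord on A.
The lowest note is Eb, the fifth of the chord, so this is second inversion (figured bass 4/3).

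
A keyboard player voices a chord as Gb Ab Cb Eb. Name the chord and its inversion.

The pitch classes Gb, Ab, Cb, Eb arrange in thirds as Ab–Cb–Eb–Gb: an Ab minor seventh chord.
With the seventh (Gb) in the bass, the chord is in third inversion (figured bass 4/2).

Ab minor seventh, third inversion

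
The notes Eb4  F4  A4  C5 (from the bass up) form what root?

F

Reordering Eb, F, A, C into stacked thirds gives F–A–C–Eb; the bottom of that stack, F, is the root.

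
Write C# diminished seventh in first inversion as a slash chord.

First inversion of C# diminished seventh has the third (E) in the bass. As a slash chord: C#dim7/E.

C#dim7/E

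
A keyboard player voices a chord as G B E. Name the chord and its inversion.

The pitch classes G, B, E arrange in thirds as E–G–B: an E minor triad.
The lowest note is G, the third of the chord, so this is first inversion (figured bass 6).

E minor, first inversion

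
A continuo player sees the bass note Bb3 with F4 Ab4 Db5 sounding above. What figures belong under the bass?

The notes Bb, F, Ab, Db stack in thirds as Bb–Db–F–Ab — a Bb minor seventh chord. The bass Bb is the root, so this is root position: figured 7.

7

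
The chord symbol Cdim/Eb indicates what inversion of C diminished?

Cdim/Eb means C diminished with Eb in the bass. Eb is the third of C diminished (C–Eb–Gb), so this is first inversion.

first inversion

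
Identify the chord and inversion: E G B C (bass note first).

C major seventh, first inversion

The distinct note names are E, G, B, C. Stacked in thirds they read C–E–G–B, which is a major seventh chord on C.
With the third (E) in the bass, the chord is in first inversion (figured bass 6/5).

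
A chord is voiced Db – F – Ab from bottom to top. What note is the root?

Reordering Db, F, Ab into stacked thirds gives Db–F–Ab; the bottom of that stack, Db, is the root.

Db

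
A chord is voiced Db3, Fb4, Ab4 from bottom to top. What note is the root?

Db

Reordering Db, Fb, Ab into stacked thirds gives Db–Fb–Ab; the bottom of that stack, Db, is the root.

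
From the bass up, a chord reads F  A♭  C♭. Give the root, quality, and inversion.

F diminished, root position

Reducing to letter names: F, Ab, Cb. These stack in thirds as F–Ab–Cb — an F diminished triad.
The lowest note is F, the root of the chord, so this is root position (figured bass 5/3).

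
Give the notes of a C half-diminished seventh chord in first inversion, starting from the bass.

Eb, Gb, Bb, C

Spelling C half-diminished seventh: C–Eb–Gb–Bb. In first inversion the third is bass, giving Eb, Gb, Bb, C from the bottom.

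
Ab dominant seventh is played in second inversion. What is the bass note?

Ab dominant seventh is Ab–C–Eb–Gb. Second inversion places the fifth in the bass: Eb.

Eb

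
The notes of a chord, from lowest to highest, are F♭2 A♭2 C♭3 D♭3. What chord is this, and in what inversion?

The distinct note names are Fb, Ab, Cb, Db. Stacked in thirds they read Db–Fb–Ab–Cb, which is a minor seventh chord on Db.
Fb is the third of Db minor seventh; third in the bass means first inversion (figured bass 6/5).

Db minor seventh, first inversion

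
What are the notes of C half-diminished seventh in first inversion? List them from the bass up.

Eb, Gb, Bb, C

Spelling C half-diminished seventh: C–Eb–Gb–Bb. In first inversion the third is bass, giving Eb, Gb, Bb, C from the bottom.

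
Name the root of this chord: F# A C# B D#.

Reordering F#, A, C#, B, D# into stacked thirds gives B–D#–F#–A–C#; the bottom of that stack, B, is the root.

B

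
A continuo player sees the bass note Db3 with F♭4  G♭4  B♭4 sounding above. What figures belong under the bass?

4/3

The notes Db, Fb, Gb, Bb stack in thirds as Gb–Bb–Db–Fb — a Gb dominant seventh chord. The bass Db is the fifth, so this is second inversion: figured 4/3.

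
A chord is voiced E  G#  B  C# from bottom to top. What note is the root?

C#

E, G#, B, C# are the tones of a C# minor seventh chord (C#–E–G#–B), making C# the root.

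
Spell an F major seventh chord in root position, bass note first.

F major seventh is F–A–C–E. Root position puts the root (F) in the bass, with the remaining tones above: F, A, C, E.

F, A, C, E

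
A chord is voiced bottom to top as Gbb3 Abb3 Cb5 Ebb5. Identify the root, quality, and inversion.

The distinct note names are Gbb, Abb, Cb, Ebb. Stacked in thirds they read Abb–Cb–Ebb–Gbb, which is a dominant seventh chord on Abb.
With the seventh (Gbb) in the bass, the chord is in third inversion (figured bass 4/2).

Abb dominant seventh, third inversion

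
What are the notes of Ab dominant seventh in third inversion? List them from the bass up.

Gb, Ab, C, Eb

Spelling Ab dominant seventh: Ab–C–Eb–Gb. In third inversion the seventh is bass, giving Gb, Ab, C, Eb from the bottom.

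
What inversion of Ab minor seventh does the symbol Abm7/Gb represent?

Abm7/Gb means Ab minor seventh with Gb in the bass. Gb is the seventh of Ab minor seventh (Ab–Cb–Eb–Gb), so this is third inversion.

third inversion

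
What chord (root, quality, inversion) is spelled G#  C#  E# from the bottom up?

C# major, second inversion

Reducing to letter names: G#, C#, E#. These stack in thirds as C#–E#–G# — a C# major triad.
With the fifth (G#) in the bass, the chord is in second inversion (figured bass 6/4).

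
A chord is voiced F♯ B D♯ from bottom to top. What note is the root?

B

The distinct letter names are F#, B, D#. Arranged as a stack of thirds they read B–D#–F#, so B is the root (a B major triad).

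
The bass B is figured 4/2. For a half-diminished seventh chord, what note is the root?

The figures 4/2 mean the seventh of the chord is in the bass. If B is the seventh of a half-diminished seventh chord, the root is C# (chord tones C#–E–G–B).

C#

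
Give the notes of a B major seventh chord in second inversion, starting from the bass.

B major seventh is B–D#–F#–A#. Second inversion puts the fifth (F#) in the bass, with the remaining tones above: F#, A#, B, D#.

F#, A#, B, D#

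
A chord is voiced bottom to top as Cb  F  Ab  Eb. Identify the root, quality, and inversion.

Reducing to letter names: Cb, F, Ab, Eb. These stack in thirds as F–Ab–Cb–Eb — an F half-diminished seventh chord.
With the fifth (Cb) in the bass, the chord is in second inversion (figured bass 4/3).

F half-diminished seventh, second inversion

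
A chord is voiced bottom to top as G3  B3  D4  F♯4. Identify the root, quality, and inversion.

Reducing to letter names: G, B, D, F#. These stack in thirds as G–B–D–F# — a G major seventh chord.
With the root (G) in the bass, the chord is in root position (figured bass 7).

G major seventh, root position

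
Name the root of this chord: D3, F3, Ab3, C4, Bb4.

Reordering D, F, Ab, C, Bb into stacked thirds gives Bb–D–F–Ab–C; the bottom of that stack, Bb, is the root.

Bb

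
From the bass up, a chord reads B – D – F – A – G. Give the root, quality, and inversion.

G dominant ninth, first inversion

The pitch classes B, D, F, A, G arrange in thirds as G–B–D–F–A: a G dominant ninth chord.
The lowest note is B, the third of the chord, so this is first inversion.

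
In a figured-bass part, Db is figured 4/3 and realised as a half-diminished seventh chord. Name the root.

The figures 4/3 mean the fifth of the chord is in the bass. If Db is the fifth of a half-diminished seventh chord, the root is G (chord tones G–Bb–Db–F).

G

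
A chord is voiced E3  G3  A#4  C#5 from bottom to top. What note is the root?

A#

Reordering E, G, A#, C# into stacked thirds gives A#–C#–E–G; the bottom of that stack, A#, is the root.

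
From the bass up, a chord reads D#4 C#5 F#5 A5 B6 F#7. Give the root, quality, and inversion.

B dominant ninth, first inversion

The pitch classes D#, C#, F#, A, B arrange in thirds as B–D#–F#–A–C#: a B dominant ninth chord.
D# is the third of B dominant ninth; third in the bass means first inversion.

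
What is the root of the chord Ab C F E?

F

Reordering Ab, C, F, E into stacked thirds gives F–Ab–C–E; the bottom of that stack, F, is the root.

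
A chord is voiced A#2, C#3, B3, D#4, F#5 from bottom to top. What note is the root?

B

A#, C#, B, D#, F# are the tones of a B major ninth chord (B–D#–F#–A#–C#), making B the root.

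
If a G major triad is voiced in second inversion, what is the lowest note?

D

In second inversion the fifth is lowest. For G major (G–B–D) that is D.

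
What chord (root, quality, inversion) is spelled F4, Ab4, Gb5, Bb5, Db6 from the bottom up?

Gb major ninth, third inversion

The distinct note names are F, Ab, Gb, Bb, Db. Stacked in thirds they read Gb–Bb–Db–F–Ab, which is a major ninth chord on Gb.
F is the seventh of Gb major ninth; seventh in the bass means third inversion.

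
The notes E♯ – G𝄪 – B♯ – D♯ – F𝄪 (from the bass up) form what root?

E#

The distinct letter names are E#, G##, B#, D#, F##. Arranged as a stack of thirds they read E#–G##–B#–D#–F##, so E# is the root (an E# dominant ninth chord).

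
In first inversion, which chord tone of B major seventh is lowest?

D#

In first inversion the third is lowest. For B major seventh (B–D#–F#–A#) that is D#.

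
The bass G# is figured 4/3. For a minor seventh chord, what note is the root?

The figures 4/3 mean the fifth of the chord is in the bass. If G# is the fifth of a minor seventh chord, the root is C# (chord tones C#–E–G#–B).

C#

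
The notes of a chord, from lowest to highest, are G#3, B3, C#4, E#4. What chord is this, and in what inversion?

C# dominant seventh, second inversion

Reducing to letter names: G#, B, C#, E#. These stack in thirds as C#–E#–G#–B — a C# dominant seventh chord.
The lowest note is G#, the fifth of the chord, so this is second inversion (figured bass 4/3).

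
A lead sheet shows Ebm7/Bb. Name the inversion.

Ebm7/Bb means Eb minor seventh with Bb in the bass. Bb is the fifth of Eb minor seventh (Eb–Gb–Bb–Db), so this is second inversion.

second inversion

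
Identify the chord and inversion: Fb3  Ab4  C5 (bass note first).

The distinct note names are Fb, Ab, C. Stacked in thirds they read Fb–Ab–C, which is an augmented triad on Fb.
The lowest note is Fb, the root of the chord, so this is root position (figured bass 5/3).

Fb augmented, root position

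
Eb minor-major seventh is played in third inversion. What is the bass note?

In third inversion the seventh is lowest. For Eb minor-major seventh (Eb–Gb–Bb–D) that is D.

D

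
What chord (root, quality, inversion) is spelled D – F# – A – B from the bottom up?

The distinct note names are D, F#, A, B. Stacked in thirds they read B–D–F#–A, which is a minor seventh chord on B.
D is the third of B minor seventh; third in the bass means first inversion (figured bass 6/5).

B minor seventh, first inversion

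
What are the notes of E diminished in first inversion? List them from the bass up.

G, Bb, E

Spelling E diminished: E–G–Bb. In first inversion the third is bass, giving G, Bb, E from the bottom.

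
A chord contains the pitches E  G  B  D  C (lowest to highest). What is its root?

C

The distinct letter names are E, G, B, D, C. Arranged as a stack of thirds they read C–E–G–B–D, so C is the root (a C major ninth chord).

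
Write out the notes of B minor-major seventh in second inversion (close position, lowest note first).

F#, A#, B, D

The chord tones are B–D–F#–A#. With the fifth (F#) lowest for second inversion: F#, A#, B, D.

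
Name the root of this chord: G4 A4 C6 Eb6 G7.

A

The distinct letter names are G, A, C, Eb. Arranged as a stack of thirds they read A–C–Eb–G, so A is the root (an A half-diminished seventh chord).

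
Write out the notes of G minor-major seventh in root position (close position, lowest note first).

The chord tones are G–Bb–D–F#. With the root (G) lowest for root position: G, Bb, D, F#.

G, Bb, D, F#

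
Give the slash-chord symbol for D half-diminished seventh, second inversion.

Dø7/Ab

Second inversion of D half-diminished seventh has the fifth (Ab) in the bass. As a slash chord: Dø7/Ab.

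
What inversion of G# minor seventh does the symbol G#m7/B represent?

first inversion

G#m7/B means G# minor seventh with B in the bass. B is the third of G# minor seventh (G#–B–D#–F#), so this is first inversion.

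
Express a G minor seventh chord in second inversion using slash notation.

Second inversion of G minor seventh has the fifth (D) in the bass. As a slash chord: Gm7/D.

Gm7/D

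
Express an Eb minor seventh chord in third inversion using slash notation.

Third inversion of Eb minor seventh has the seventh (Db) in the bass. As a slash chord: Ebm7/Db.

Ebm7/Db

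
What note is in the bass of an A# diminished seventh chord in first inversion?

A# diminished seventh is A#–C#–E–G. First inversion places the third in the bass: C#.

C#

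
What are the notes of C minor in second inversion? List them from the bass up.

The chord tones are C–Eb–G. With the fifth (G) lowest for second inversion: G, C, Eb.

G, C, Eb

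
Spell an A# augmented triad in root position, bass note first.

A#, C##, E##

Spelling A# augmented: A#–C##–E##. In root position the root is bass, giving A#, C##, E## from the bottom.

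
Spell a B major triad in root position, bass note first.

The chord tones are B–D#–F#. With the root (B) lowest for root position: B, D#, F#.

B, D#, F#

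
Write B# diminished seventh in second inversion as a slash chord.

Second inversion of B# diminished seventh has the fifth (F#) in the bass. As a slash chord: B#dim7/F#.

B#dim7/F#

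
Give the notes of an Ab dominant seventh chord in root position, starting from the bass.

Ab, C, Eb, Gb

The chord tones are Ab–C–Eb–Gb. With the root (Ab) lowest for root position: Ab, C, Eb, Gb.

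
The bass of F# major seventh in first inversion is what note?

A#

F# major seventh is F#–A#–C#–E#. First inversion places the third in the bass: A#.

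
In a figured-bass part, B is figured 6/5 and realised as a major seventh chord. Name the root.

G

The figures 6/5 mean the third of the chord is in the bass. If B is the third of a major seventh chord, the root is G (chord tones G–B–D–F#).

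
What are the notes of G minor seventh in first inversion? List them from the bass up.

G minor seventh is G–Bb–D–F. First inversion puts the third (Bb) in the bass, with the remaining tones above: Bb, D, F, G.

Bb, D, F, G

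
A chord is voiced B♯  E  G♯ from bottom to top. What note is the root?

E

The distinct letter names are B#, E, G#. Arranged as a stack of thirds they read E–G#–B#, so E is the root (an E augmented triad).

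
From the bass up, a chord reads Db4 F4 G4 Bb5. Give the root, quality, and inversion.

The distinct note names are Db, F, G, Bb. Stacked in thirds they read G–Bb–Db–F, which is a half-diminished seventh chord on G.
Db is the fifth of G half-diminished seventh; fifth in the bass means second inversion (figured bass 4/3).

G half-diminished seventh, second inversion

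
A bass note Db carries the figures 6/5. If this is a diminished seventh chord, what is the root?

Bb

The figures 6/5 mean the third of the chord is in the bass. If Db is the third of a diminished seventh chord, the root is Bb (chord tones Bb–Db–Fb–Abb).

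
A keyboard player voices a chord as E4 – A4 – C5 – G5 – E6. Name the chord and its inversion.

A minor seventh, second inversion

The pitch classes E, A, C, G arrange in thirds as A–C–E–G: an A minor seventh chord.
With the fifth (E) in the bass, the chord is in second inversion (figured bass 4/3).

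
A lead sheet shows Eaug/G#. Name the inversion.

Eaug/G# means E augmented with G# in the bass. G# is the third of E augmented (E–G#–B#), so this is first inversion.

first inversion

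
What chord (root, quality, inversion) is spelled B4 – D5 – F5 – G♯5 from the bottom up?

The distinct note names are B, D, F, G#. Stacked in thirds they read G#–B–D–F, which is a diminished seventh chord on G#.
B is the third of G# diminished seventh; third in the bass means first inversion (figured bass 6/5).

G# diminished seventh, first inversion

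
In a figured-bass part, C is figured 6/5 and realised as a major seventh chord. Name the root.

Ab

The figures 6/5 mean the third of the chord is in the bass. If C is the third of a major seventh chord, the root is Ab (chord tones Ab–C–Eb–G).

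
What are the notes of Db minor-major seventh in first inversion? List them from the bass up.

Db minor-major seventh is Db–Fb–Ab–C. First inversion puts the third (Fb) in the bass, with the remaining tones above: Fb, Ab, C, Db.

Fb, Ab, C, Db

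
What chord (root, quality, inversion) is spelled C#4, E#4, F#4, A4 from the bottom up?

F# minor-major seventh, second inversion

Reducing to letter names: C#, E#, F#, A. These stack in thirds as F#–A–C#–E# — an F# minor-major seventh chord.
With the fifth (C#) in the bass, the chord is in second inversion (figured bass 4/3).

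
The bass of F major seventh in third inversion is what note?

The seventh of F major seventh (F–A–C–E) is E; that is the bass in third inversion.

E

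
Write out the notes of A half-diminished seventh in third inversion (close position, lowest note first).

G, A, C, Eb

Spelling A half-diminished seventh: A–C–Eb–G. In third inversion the seventh is bass, giving G, A, C, Eb from the bottom.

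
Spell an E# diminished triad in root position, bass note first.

E# diminished is E#–G#–B. Root position puts the root (E#) in the bass, with the remaining tones above: E#, G#, B.

E#, G#, B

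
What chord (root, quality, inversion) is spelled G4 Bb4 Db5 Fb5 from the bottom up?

The distinct note names are G, Bb, Db, Fb. Stacked in thirds they read G–Bb–Db–Fb, which is a diminished seventh chord on G.
With the root (G) in the bass, the chord is in root position (figured bass 7).

G diminished seventh, root position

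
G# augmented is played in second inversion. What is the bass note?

D##

G# augmented is G#–B#–D##. Second inversion places the fifth in the bass: D##.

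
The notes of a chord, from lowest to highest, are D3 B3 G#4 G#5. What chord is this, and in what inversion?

G# diminished, second inversion

The pitch classes D, B, G# arrange in thirds as G#–B–D: a G# diminished triad.
The lowest note is D, the fifth of the chord, so this is second inversion (figured bass 6/4).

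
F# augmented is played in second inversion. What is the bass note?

C##

In second inversion the fifth is lowest. For F# augmented (F#–A#–C##) that is C##.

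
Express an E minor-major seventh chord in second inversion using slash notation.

Em(maj7)/B

Second inversion of E minor-major seventh has the fifth (B) in the bass. As a slash chord: Em(maj7)/B.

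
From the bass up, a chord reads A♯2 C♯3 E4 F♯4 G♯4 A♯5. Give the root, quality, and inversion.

F# dominant ninth, first inversion

The pitch classes A#, C#, E, F#, G# arrange in thirds as F#–A#–C#–E–G#: an F# dominant ninth chord.
The lowest note is A#, the third of the chord, so this is first inversion.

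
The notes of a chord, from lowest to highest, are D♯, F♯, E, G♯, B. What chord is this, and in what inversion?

E major ninth, third inversion

The distinct note names are D#, F#, E, G#, B. Stacked in thirds they read E–G#–B–D#–F#, which is a major ninth chord on E.
The lowest note is D#, the seventh of the chord, so this is third inversion.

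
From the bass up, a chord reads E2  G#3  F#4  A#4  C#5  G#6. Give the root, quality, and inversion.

Reducing to letter names: E, G#, F#, A#, C#. These stack in thirds as F#–A#–C#–E–G# — an F# dominant ninth chord.
With the seventh (E) in the bass, the chord is in third inversion.

F# dominant ninth, third inversion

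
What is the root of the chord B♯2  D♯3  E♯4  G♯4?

E#

The distinct letter names are B#, D#, E#, G#. Arranged as a stack of thirds they read E#–G#–B#–D#, so E# is the root (an E# minor seventh chord).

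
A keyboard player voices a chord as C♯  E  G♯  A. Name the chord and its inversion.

A major seventh, first inversion

Reducing to letter names: C#, E, G#, A. These stack in thirds as A–C#–E–G# — an A major seventh chord.
The lowest note is C#, the third of the chord, so this is first inversion (figured bass 6/5).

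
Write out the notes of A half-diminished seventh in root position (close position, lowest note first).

A, C, Eb, G

A half-diminished seventh is A–C–Eb–G. Root position puts the root (A) in the bass, with the remaining tones above: A, C, Eb, G.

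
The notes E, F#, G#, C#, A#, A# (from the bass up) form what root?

The distinct letter names are E, F#, G#, C#, A#. Arranged as a stack of thirds they read F#–A#–C#–E–G#, so F# is the root (an F# dominant ninth chord).

F#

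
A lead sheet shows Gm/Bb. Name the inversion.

Gm/Bb means G minor with Bb in the bass. Bb is the third of G minor (G–Bb–D), so this is first inversion.

first inversion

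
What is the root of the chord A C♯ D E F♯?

D

A, C#, D, E, F# are the tones of a D major ninth chord (D–F#–A–C#–E), making D the root.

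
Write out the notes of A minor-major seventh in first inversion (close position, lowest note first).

C, E, G#, A

The chord tones are A–C–E–G#. With the third (C) lowest for first inversion: C, E, G#, A.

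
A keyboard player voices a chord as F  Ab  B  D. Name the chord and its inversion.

The pitch classes F, Ab, B, D arrange in thirds as B–D–F–Ab: a B diminished seventh chord.
With the fifth (F) in the bass, the chord is in second inversion (figured bass 4/3).

B diminished seventh, second inversion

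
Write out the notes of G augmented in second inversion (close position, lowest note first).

D#, G, B

Spelling G augmented: G–B–D#. In second inversion the fifth is bass, giving D#, G, B from the bottom.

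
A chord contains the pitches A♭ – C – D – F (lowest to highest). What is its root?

D

Reordering Ab, C, D, F into stacked thirds gives D–F–Ab–C; the bottom of that stack, D, is the root.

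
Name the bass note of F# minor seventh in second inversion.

F# minor seventh is F#–A–C#–E. Second inversion places the fifth in the bass: C#.

C#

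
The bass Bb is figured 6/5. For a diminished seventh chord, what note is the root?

G

The figures 6/5 mean the third of the chord is in the bass. If Bb is the third of a diminished seventh chord, the root is G (chord tones G–Bb–Db–Fb).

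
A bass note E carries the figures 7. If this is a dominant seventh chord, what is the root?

E

The figures 7 mean the root of the chord is in the bass. If E is the root of a dominant seventh chord, the root is E (chord tones E–G#–B–D).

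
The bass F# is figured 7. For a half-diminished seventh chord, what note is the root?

The figures 7 mean the root of the chord is in the bass. If F# is the root of a half-diminished seventh chord, the root is F# (chord tones F#–A–C–E).

F#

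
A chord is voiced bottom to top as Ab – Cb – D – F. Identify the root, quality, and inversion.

The distinct note names are Ab, Cb, D, F. Stacked in thirds they read D–F–Ab–Cb, which is a diminished seventh chord on D.
The lowest note is Ab, the fifth of the chord, so this is second inversion (figured bass 4/3).

D diminished seventh, second inversion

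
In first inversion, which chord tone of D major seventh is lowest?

D major seventh is D–F#–A–C#. First inversion places the third in the bass: F#.

F#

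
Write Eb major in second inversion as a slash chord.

Second inversion of Eb major has the fifth (Bb) in the bass. As a slash chord: EbM/Bb.

EbM/Bb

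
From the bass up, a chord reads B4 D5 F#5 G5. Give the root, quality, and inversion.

Reducing to letter names: B, D, F#, G. These stack in thirds as G–B–D–F# — a G major seventh chord.
B is the third of G major seventh; third in the bass means first inversion (figured bass 6/5).

G major seventh, first inversion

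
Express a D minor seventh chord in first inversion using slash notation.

Dm7/F

First inversion of D minor seventh has the third (F) in the bass. As a slash chord: Dm7/F.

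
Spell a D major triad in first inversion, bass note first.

F#, A, D

The chord tones are D–F#–A. With the third (F#) lowest for first inversion: F#, A, D.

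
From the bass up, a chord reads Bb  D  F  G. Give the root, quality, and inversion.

G minor seventh, first inversion

The distinct note names are Bb, D, F, G. Stacked in thirds they read G–Bb–D–F, which is a minor seventh chord on G.
Bb is the third of G minor seventh; third in the bass means first inversion (figured bass 6/5).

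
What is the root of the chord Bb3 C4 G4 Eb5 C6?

C

The distinct letter names are Bb, C, G, Eb. Arranged as a stack of thirds they read C–Eb–G–Bb, so C is the root (a C minor seventh chord).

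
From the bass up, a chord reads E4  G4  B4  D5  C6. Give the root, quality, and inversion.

The pitch classes E, G, B, D, C arrange in thirds as C–E–G–B–D: a C major ninth chord.
E is the third of C major ninth; third in the bass means first inversion.

C major ninth, first inversion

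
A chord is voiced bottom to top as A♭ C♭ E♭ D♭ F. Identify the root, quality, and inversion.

Db dominant ninth, second inversion

Reducing to letter names: Ab, Cb, Eb, Db, F. These stack in thirds as Db–F–Ab–Cb–Eb — a Db dominant ninth chord.
The lowest note is Ab, the fifth of the chord, so this is second inversion.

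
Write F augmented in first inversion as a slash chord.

Faug/A

First inversion of F augmented has the third (A) in the bass. As a slash chord: Faug/A.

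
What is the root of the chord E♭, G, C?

C

Reordering Eb, G, C into stacked thirds gives C–Eb–G; the bottom of that stack, C, is the root.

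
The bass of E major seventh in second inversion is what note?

B

The fifth of E major seventh (E–G#–B–D#) is B; that is the bass in second inversion.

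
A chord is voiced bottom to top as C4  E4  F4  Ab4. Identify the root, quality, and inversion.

F minor-major seventh, second inversion

The distinct note names are C, E, F, Ab. Stacked in thirds they read F–Ab–C–E, which is a minor-major seventh chord on F.
The lowest note is C, the fifth of the chord, so this is second inversion (figured bass 4/3).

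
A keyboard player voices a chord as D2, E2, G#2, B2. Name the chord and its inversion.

E dominant seventh, third inversion

Reducing to letter names: D, E, G#, B. These stack in thirds as E–G#–B–D — an E dominant seventh chord.
D is the seventh of E dominant seventh; seventh in the bass means third inversion (figured bass 4/2).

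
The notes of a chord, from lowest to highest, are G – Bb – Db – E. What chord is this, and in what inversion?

E diminished seventh, first inversion

Reducing to letter names: G, Bb, Db, E. These stack in thirds as E–G–Bb–Db — an E diminished seventh chord.
With the third (G) in the bass, the chord is in first inversion (figured bass 6/5).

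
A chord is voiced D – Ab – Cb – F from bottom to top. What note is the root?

Reordering D, Ab, Cb, F into stacked thirds gives D–F–Ab–Cb; the bottom of that stack, D, is the root.

D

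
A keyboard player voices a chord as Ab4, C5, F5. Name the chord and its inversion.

The pitch classes Ab, C, F arrange in thirds as F–Ab–C: an F minor triad.
With the third (Ab) in the bass, the chord is in first inversion (figured bass 6).

F minor, first inversion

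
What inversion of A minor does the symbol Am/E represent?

Am/E means A minor with E in the bass. E is the fifth of A minor (A–C–E), so this is second inversion.

second inversion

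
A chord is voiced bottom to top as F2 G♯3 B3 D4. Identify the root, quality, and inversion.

The pitch classes F, G#, B, D arrange in thirds as G#–B–D–F: a G# diminished seventh chord.
The lowest note is F, the seventh of the chord, so this is third inversion (figured bass 4/2).

G# diminished seventh, third inversion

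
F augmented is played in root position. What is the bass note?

F

In root position the root is lowest. For F augmented (F–A–C#) that is F.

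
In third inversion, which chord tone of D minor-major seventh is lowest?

D minor-major seventh is D–F–A–C#. Third inversion places the seventh in the bass: C#.

C#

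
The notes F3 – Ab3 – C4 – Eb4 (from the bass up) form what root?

F, Ab, C, Eb are the tones of an F minor seventh chord (F–Ab–C–Eb), making F the root.

F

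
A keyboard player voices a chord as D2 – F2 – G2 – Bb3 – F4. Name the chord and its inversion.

G minor seventh, second inversion

Reducing to letter names: D, F, G, Bb. These stack in thirds as G–Bb–D–F — a G minor seventh chord.
D is the fifth of G minor seventh; fifth in the bass means second inversion (figured bass 4/3).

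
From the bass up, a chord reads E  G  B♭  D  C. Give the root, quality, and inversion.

Reducing to letter names: E, G, Bb, D, C. These stack in thirds as C–E–G–Bb–D — a C dominant ninth chord.
E is the third of C dominant ninth; third in the bass means first inversion.

C dominant ninth, first inversion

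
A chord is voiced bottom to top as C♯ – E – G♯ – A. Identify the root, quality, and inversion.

A major seventh, first inversion

The distinct note names are C#, E, G#, A. Stacked in thirds they read A–C#–E–G#, which is a major seventh chord on A.
The lowest note is C#, the third of the chord, so this is first inversion (figured bass 6/5).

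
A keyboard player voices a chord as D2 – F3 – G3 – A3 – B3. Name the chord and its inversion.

G dominant ninth, second inversion

The distinct note names are D, F, G, A, B. Stacked in thirds they read G–B–D–F–A, which is a dominant ninth chord on G.
D is the fifth of G dominant ninth; fifth in the bass means second inversion.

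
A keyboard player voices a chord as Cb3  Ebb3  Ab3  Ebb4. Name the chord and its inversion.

Ab diminished, first inversion

The pitch classes Cb, Ebb, Ab arrange in thirds as Ab–Cb–Ebb: an Ab diminished triad.
With the third (Cb) in the bass, the chord is in first inversion (figured bass 6).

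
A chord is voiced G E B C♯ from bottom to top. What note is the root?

C#

The distinct letter names are G, E, B, C#. Arranged as a stack of thirds they read C#–E–G–B, so C# is the root (a C# half-diminished seventh chord).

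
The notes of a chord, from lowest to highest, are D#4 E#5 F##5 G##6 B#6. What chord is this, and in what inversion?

The pitch classes D#, E#, F##, G##, B# arrange in thirds as E#–G##–B#–D#–F##: an E# dominant ninth chord.
The lowest note is D#, the seventh of the chord, so this is third inversion.

E# dominant ninth, third inversion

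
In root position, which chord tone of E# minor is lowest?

E#

The root of E# minor (E#–G#–B#) is E#; that is the bass in root position.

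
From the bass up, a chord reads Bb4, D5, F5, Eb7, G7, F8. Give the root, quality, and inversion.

The pitch classes Bb, D, F, Eb, G arrange in thirds as Eb–G–Bb–D–F: an Eb major ninth chord.
Bb is the fifth of Eb major ninth; fifth in the bass means second inversion.

Eb major ninth, second inversion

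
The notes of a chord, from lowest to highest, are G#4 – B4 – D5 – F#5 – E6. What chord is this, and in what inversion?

The distinct note names are G#, B, D, F#, E. Stacked in thirds they read E–G#–B–D–F#, which is a dominant ninth chord on E.
G# is the third of E dominant ninth; third in the bass means first inversion.

E dominant ninth, first inversion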